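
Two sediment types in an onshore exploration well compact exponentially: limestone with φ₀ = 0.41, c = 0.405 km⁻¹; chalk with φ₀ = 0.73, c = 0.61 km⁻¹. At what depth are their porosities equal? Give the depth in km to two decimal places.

2.81 km

Set φ₀ₐ e^(−cₐd) = φ₀ᵦ e^(−cᵦd) ⇒ ln(φ₀ₐ/φ₀ᵦ) = (cₐ − cᵦ)·d
d = ln(0.41/0.73) / (0.405 − 0.61) = -0.5769 / -0.205 = 2.814 km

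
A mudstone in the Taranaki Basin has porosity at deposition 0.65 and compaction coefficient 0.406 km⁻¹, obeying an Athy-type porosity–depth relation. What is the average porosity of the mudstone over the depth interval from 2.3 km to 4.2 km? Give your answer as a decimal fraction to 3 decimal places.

⟨φ⟩ = (1/(Z₂−Z₁)) ∫ φ₀ e^(−kZ) dZ = φ₀·(e^(−k·Z₁) − e^(−k·Z₂)) / (k·(Z₂−Z₁))
e^(−0.406×2.3) = 0.3931; e^(−0.406×4.2) = 0.1817
⟨φ⟩ = 0.65 × (0.3931 − 0.1817) / (0.406 × 1.9) = 0.65 × 0.2739 = 0.1781

0.178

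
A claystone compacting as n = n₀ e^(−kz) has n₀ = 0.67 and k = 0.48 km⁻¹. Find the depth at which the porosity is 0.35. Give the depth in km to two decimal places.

Invert Athy's law: z = ln(n₀/n) / k
z = ln(0.67/0.35) / 0.48 = ln(1.914) / 0.48 = 0.6493 / 0.48 = 1.353 km

1.35 km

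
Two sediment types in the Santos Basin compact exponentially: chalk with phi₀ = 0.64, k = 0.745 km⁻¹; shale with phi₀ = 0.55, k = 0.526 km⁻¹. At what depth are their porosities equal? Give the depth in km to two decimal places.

0.69 km

Set phi₀ₐ e^(−kₐZ) = phi₀ᵦ e^(−kᵦZ) ⇒ ln(phi₀ₐ/phi₀ᵦ) = (kₐ − kᵦ)·Z
Z = ln(0.64/0.55) / (0.745 − 0.526) = 0.1515 / 0.219 = 0.692 km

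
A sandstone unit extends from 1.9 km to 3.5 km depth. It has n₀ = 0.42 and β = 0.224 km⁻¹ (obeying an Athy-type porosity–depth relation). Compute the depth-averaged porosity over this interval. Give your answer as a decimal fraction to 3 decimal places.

⟨n⟩ = (1/(d₂−d₁)) ∫ n₀ e^(−βd) dd = n₀·(e^(−β·d₁) − e^(−β·d₂)) / (β·(d₂−d₁))
e^(−0.224×1.9) = 0.6534; e^(−0.224×3.5) = 0.4566
⟨n⟩ = 0.42 × (0.6534 − 0.4566) / (0.224 × 1.6) = 0.42 × 0.5491 = 0.2306

0.231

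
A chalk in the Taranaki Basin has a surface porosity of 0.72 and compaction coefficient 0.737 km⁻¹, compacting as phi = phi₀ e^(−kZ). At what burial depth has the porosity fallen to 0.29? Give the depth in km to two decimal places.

Invert Athy's law: Z = ln(phi₀/phi) / k
Z = ln(0.72/0.29) / 0.737 = ln(2.483) / 0.737 = 0.9094 / 0.737 = 1.234 km

1.23 km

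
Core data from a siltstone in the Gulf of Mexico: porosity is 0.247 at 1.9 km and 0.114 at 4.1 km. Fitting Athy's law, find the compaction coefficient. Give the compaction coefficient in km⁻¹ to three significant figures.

0.351 km⁻¹

Athy: phi(d) = phi₀ e^(−kd) ⇒ phi₁/phi₂ = e^{k(d₂−d₁)} ⇒ k = ln(phi₁/phi₂)/(d₂−d₁)
k = ln(0.247/0.114) / (4.1 − 1.9) = ln(2.167) / 2.2 = 0.7732 / 2.2 = 0.3514 km⁻¹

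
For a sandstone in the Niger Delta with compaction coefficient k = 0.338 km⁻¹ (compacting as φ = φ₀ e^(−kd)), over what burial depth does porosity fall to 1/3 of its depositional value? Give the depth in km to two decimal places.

φ/φ₀ = 1/3 ⇒ exp(−k·d) = 1/3 ⇒ d = ln(3) / k
d = 1.0986 / 0.338 = 3.250 km

3.25 km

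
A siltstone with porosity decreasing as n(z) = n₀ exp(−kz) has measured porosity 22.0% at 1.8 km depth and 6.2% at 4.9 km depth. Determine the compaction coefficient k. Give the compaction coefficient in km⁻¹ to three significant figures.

0.409 km⁻¹

Athy: n(z) = n₀ e^(−kz) ⇒ n₁/n₂ = e^{k(z₂−z₁)} ⇒ k = ln(n₁/n₂)/(z₂−z₁)
k = ln(0.22/0.062) / (4.9 − 1.8) = ln(3.548) / 3.1 = 1.2665 / 3.1 = 0.4085 km⁻¹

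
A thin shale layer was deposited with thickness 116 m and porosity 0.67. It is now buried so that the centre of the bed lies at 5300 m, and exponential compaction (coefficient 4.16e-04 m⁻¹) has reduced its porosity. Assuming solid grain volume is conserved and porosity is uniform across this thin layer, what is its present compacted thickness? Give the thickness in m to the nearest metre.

41 m

Working in km (1 km = 1000 m; β in km⁻¹ = β in m⁻¹ × 1000):
Porosity at 5.3 km: n = 0.67·exp(−0.416×5.3) = 0.0739
Solid-volume conservation: h(1−n) = h₀(1−n₀) ⇒ h = h₀·(1−n₀)/(1−n)
h = 0.116 × (1 − 0.67)/(1 − 0.0739) = 0.116 × 0.3563 = 0.0413 km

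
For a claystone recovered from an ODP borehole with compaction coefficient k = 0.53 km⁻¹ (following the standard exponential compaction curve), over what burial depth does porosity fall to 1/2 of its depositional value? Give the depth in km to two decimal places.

1.31 km

φ/φ₀ = 1/2 ⇒ exp(−k·d) = 1/2 ⇒ d = ln(2) / k
d = 0.6931 / 0.53 = 1.308 km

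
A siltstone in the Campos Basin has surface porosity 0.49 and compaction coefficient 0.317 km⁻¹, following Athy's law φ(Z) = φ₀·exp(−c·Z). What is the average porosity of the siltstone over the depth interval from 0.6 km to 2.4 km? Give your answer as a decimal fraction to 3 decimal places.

⟨φ⟩ = (1/(Z₂−Z₁)) ∫ φ₀ e^(−cZ) dZ = φ₀·(e^(−c·Z₁) − e^(−c·Z₂)) / (c·(Z₂−Z₁))
e^(−0.317×0.6) = 0.8268; e^(−0.317×2.4) = 0.4673
⟨φ⟩ = 0.49 × (0.8268 − 0.4673) / (0.317 × 1.8) = 0.49 × 0.6300 = 0.3087

0.309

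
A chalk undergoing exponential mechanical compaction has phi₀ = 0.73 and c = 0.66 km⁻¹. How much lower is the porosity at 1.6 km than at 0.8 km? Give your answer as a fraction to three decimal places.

0.177

phi(0.8) = 0.73·e^(−0.66×0.8) = 0.4305
phi(1.6) = 0.73·e^(−0.66×1.6) = 0.2539
Δphi = 0.4305 − 0.2539 = 0.1766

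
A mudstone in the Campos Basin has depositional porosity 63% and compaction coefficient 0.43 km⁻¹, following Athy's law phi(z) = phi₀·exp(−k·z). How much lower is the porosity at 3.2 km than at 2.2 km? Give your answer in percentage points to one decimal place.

phi(2.2) = 0.63·e^(−0.43×2.2) = 0.2446
phi(3.2) = 0.63·e^(−0.43×3.2) = 0.1591
Δphi = 0.2446 − 0.1591 = 0.0855

8.5 percentage points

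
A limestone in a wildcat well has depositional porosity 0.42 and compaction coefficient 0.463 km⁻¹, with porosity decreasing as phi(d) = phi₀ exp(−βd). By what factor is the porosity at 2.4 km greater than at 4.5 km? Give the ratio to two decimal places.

phi(d₁)/phi(d₂) = e^(−β·d₁)/e^(−β·d₂) = e^{β(d₂−d₁)}
= exp(0.463 × 2.1) = exp(0.9723) = 2.6440

2.64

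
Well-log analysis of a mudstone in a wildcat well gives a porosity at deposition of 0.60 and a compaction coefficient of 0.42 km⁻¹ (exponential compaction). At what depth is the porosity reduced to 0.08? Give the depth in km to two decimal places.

Invert Athy's law: Z = ln(n₀/n) / β
Z = ln(0.6/0.08) / 0.42 = ln(7.5) / 0.42 = 2.0149 / 0.42 = 4.797 km

4.80 km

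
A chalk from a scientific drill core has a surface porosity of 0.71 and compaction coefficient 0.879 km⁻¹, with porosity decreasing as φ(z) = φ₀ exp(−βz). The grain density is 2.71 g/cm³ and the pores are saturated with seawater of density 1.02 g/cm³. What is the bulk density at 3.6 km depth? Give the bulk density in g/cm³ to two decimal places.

2.66 g/cm³

Porosity at depth: φ = 0.71·exp(−0.879×3.6) = 0.71×0.0422 = 0.0300
Bulk density: ρ_b = (1−φ)ρ_g + φ·ρ_f = 0.9700×2.71 + 0.0300×1.02
       = 2.629 + 0.031 = 2.659 g/cm³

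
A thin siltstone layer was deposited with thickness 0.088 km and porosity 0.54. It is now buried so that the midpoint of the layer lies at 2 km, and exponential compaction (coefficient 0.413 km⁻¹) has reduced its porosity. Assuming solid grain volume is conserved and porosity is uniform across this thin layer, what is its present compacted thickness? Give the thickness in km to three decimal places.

0.053 km

Porosity at 2 km: phi = 0.54·exp(−0.413×2) = 0.2364
Solid-volume conservation: h(1−phi) = h₀(1−phi₀) ⇒ h = h₀·(1−phi₀)/(1−phi)
h = 0.088 × (1 − 0.54)/(1 − 0.2364) = 0.088 × 0.6024 = 0.0530 km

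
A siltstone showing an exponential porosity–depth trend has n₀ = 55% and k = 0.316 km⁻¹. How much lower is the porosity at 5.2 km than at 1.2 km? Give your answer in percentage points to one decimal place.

n(1.2) = 0.55·e^(−0.316×1.2) = 0.3764
n(5.2) = 0.55·e^(−0.316×5.2) = 0.1063
Δn = 0.3764 − 0.1063 = 0.2701

27.0 percentage points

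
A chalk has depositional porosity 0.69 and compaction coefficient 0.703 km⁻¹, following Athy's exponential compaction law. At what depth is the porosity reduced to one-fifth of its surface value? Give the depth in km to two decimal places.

phi/phi₀ = 1/5 ⇒ exp(−c·z) = 1/5 ⇒ z = ln(5) / c
z = 1.6094 / 0.703 = 2.289 km

2.29 km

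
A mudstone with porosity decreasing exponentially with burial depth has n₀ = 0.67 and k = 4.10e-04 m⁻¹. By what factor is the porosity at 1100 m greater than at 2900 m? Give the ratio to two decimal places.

2.09

Working in km (1 km = 1000 m; k in km⁻¹ = k in m⁻¹ × 1000):
n(Z₁)/n(Z₂) = e^(−k·Z₁)/e^(−k·Z₂) = e^{k(Z₂−Z₁)}
= exp(0.41 × 1.8) = exp(0.738) = 2.0917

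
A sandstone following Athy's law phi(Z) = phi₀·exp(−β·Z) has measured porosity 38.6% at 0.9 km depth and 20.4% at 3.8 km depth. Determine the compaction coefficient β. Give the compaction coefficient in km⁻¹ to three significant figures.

0.220 km⁻¹

Athy: phi(Z) = phi₀ e^(−βZ) ⇒ phi₁/phi₂ = e^{β(Z₂−Z₁)} ⇒ β = ln(phi₁/phi₂)/(Z₂−Z₁)
β = ln(0.386/0.204) / (3.8 − 0.9) = ln(1.892) / 2.9 = 0.6377 / 2.9 = 0.2199 km⁻¹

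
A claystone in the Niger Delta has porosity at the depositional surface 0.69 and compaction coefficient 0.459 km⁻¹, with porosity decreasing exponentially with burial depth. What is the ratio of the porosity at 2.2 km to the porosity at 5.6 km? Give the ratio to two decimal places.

4.76

φ(Z₁)/φ(Z₂) = e^(−k·Z₁)/e^(−k·Z₂) = e^{k(Z₂−Z₁)}
= exp(0.459 × 3.4) = exp(1.561) = 4.7617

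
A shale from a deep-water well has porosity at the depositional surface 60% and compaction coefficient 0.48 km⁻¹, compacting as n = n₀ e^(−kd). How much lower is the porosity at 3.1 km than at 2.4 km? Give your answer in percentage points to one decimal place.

n(2.4) = 0.6·e^(−0.48×2.4) = 0.1896
n(3.1) = 0.6·e^(−0.48×3.1) = 0.1355
Δn = 0.1896 − 0.1355 = 0.0541

5.4 percentage points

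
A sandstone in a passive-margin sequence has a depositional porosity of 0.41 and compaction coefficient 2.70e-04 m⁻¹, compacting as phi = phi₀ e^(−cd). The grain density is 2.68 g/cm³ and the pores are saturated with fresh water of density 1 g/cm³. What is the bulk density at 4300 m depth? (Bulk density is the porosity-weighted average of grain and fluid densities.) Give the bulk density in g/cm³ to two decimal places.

2.46 g/cm³

Working in km (1 km = 1000 m; c in km⁻¹ = c in m⁻¹ × 1000):
Porosity at depth: phi = 0.41·exp(−0.27×4.3) = 0.41×0.3132 = 0.1284
Bulk density: ρ_b = (1−phi)ρ_g + phi·ρ_f = 0.8716×2.68 + 0.1284×1
       = 2.336 + 0.128 = 2.464 g/cm³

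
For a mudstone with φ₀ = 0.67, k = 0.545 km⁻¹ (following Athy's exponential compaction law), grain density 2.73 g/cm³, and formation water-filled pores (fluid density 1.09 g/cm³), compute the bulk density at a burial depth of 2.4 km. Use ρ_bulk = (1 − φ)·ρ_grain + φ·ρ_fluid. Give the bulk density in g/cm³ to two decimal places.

Porosity at depth: φ = 0.67·exp(−0.545×2.4) = 0.67×0.2704 = 0.1811
Bulk density: ρ_b = (1−φ)ρ_g + φ·ρ_f = 0.8189×2.73 + 0.1811×1.09
       = 2.235 + 0.197 = 2.433 g/cm³

2.43 g/cm³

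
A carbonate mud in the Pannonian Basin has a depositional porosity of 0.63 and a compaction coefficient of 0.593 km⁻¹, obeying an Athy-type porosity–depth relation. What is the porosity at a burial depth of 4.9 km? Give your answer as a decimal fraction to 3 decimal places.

φ = φ₀·exp(−k·d) = 0.63 × exp(−0.593 × 4.9) = 0.63 × exp(−2.906)
  = 0.63 × 0.0547 = 0.0345

0.034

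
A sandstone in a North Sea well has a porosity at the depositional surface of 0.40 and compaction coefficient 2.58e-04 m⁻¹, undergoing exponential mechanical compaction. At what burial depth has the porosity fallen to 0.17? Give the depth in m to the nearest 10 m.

3320 m

Working in km (1 km = 1000 m; c in km⁻¹ = c in m⁻¹ × 1000):
Invert Athy's law: Z = ln(n₀/n) / c
Z = ln(0.4/0.17) / 0.258 = ln(2.353) / 0.258 = 0.8557 / 0.258 = 3.317 km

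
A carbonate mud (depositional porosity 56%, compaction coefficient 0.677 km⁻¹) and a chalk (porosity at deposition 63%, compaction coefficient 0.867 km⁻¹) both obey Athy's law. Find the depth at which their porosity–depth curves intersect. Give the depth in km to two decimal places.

0.62 km

Set φ₀ₐ e^(−βₐz) = φ₀ᵦ e^(−βᵦz) ⇒ ln(φ₀ₐ/φ₀ᵦ) = (βₐ − βᵦ)·z
z = ln(0.56/0.63) / (0.677 − 0.867) = -0.1178 / -0.19 = 0.620 km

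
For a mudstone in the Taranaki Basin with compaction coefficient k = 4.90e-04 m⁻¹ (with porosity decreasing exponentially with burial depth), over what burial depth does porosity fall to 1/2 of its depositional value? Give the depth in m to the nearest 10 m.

Working in km (1 km = 1000 m; k in km⁻¹ = k in m⁻¹ × 1000):
n/n₀ = 1/2 ⇒ exp(−k·Z) = 1/2 ⇒ Z = ln(2) / k
Z = 0.6931 / 0.49 = 1.415 km

1410 m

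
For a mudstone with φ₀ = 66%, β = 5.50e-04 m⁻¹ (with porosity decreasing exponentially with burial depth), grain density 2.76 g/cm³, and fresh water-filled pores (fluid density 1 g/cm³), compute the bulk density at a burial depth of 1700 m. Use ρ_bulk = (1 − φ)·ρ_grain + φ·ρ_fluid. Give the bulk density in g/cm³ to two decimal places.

Working in km (1 km = 1000 m; β in km⁻¹ = β in m⁻¹ × 1000):
Porosity at depth: φ = 0.66·exp(−0.55×1.7) = 0.66×0.3926 = 0.2591
Bulk density: ρ_b = (1−φ)ρ_g + φ·ρ_f = 0.7409×2.76 + 0.2591×1
       = 2.045 + 0.259 = 2.304 g/cm³

2.30 g/cm³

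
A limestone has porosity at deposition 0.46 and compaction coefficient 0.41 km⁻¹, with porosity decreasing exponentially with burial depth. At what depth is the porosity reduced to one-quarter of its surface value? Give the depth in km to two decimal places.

φ/φ₀ = 1/4 ⇒ exp(−k·d) = 1/4 ⇒ d = ln(4) / k
d = 1.3863 / 0.41 = 3.381 km

3.38 km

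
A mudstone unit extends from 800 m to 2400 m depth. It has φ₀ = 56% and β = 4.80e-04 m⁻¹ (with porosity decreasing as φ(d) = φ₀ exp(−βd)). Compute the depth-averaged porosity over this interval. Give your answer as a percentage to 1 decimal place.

Working in km (1 km = 1000 m; β in km⁻¹ = β in m⁻¹ × 1000):
⟨φ⟩ = (1/(d₂−d₁)) ∫ φ₀ e^(−βd) dd = φ₀·(e^(−β·d₁) − e^(−β·d₂)) / (β·(d₂−d₁))
e^(−0.48×0.8) = 0.6811; e^(−0.48×2.4) = 0.3160
⟨φ⟩ = 0.56 × (0.6811 − 0.3160) / (0.48 × 1.6) = 0.56 × 0.4754 = 0.2662

26.6%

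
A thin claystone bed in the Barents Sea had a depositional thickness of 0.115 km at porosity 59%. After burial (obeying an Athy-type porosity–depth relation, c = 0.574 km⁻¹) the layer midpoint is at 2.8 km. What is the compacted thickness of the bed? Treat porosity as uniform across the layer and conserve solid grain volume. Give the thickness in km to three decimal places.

0.053 km

Porosity at 2.8 km: n = 0.59·exp(−0.574×2.8) = 0.1183
Solid-volume conservation: h(1−n) = h₀(1−n₀) ⇒ h = h₀·(1−n₀)/(1−n)
h = 0.115 × (1 − 0.59)/(1 − 0.1183) = 0.115 × 0.4650 = 0.0535 km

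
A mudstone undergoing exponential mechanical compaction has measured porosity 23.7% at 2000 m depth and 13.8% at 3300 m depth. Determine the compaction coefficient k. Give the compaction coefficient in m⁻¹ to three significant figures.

0.000416 m⁻¹

Working in km (1 km = 1000 m; k in km⁻¹ = k in m⁻¹ × 1000):
Athy: n(d) = n₀ e^(−kd) ⇒ n₁/n₂ = e^{k(d₂−d₁)} ⇒ k = ln(n₁/n₂)/(d₂−d₁)
k = ln(0.237/0.138) / (3.3 − 2) = ln(1.717) / 1.3 = 0.5408 / 1.3 = 0.416 km⁻¹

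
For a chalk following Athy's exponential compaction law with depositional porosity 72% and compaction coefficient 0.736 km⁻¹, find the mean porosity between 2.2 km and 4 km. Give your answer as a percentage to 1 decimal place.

⟨n⟩ = (1/(Z₂−Z₁)) ∫ n₀ e^(−βZ) dZ = n₀·(e^(−β·Z₁) − e^(−β·Z₂)) / (β·(Z₂−Z₁))
e^(−0.736×2.2) = 0.1981; e^(−0.736×4) = 0.0527
⟨n⟩ = 0.72 × (0.1981 − 0.0527) / (0.736 × 1.8) = 0.72 × 0.1098 = 0.0790

7.9%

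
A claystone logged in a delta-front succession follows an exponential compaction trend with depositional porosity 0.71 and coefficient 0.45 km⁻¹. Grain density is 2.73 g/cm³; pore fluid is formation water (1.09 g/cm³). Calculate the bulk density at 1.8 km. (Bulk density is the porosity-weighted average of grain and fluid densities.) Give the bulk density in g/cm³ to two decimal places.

Porosity at depth: n = 0.71·exp(−0.45×1.8) = 0.71×0.4449 = 0.3158
Bulk density: ρ_b = (1−n)ρ_g + n·ρ_f = 0.6842×2.73 + 0.3158×1.09
       = 1.868 + 0.344 = 2.212 g/cm³

2.21 g/cm³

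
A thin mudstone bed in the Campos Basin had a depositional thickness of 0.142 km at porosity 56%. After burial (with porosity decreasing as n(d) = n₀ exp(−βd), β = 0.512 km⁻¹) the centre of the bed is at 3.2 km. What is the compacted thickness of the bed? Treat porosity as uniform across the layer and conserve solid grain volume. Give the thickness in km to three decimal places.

0.070 km

Porosity at 3.2 km: n = 0.56·exp(−0.512×3.2) = 0.1088
Solid-volume conservation: h(1−n) = h₀(1−n₀) ⇒ h = h₀·(1−n₀)/(1−n)
h = 0.142 × (1 − 0.56)/(1 − 0.1088) = 0.142 × 0.4937 = 0.0701 km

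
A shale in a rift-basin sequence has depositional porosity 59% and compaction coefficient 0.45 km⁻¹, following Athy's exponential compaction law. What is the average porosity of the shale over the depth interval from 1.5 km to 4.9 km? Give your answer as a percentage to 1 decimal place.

⟨φ⟩ = (1/(z₂−z₁)) ∫ φ₀ e^(−kz) dz = φ₀·(e^(−k·z₁) − e^(−k·z₂)) / (k·(z₂−z₁))
e^(−0.45×1.5) = 0.5092; e^(−0.45×4.9) = 0.1103
⟨φ⟩ = 0.59 × (0.5092 − 0.1103) / (0.45 × 3.4) = 0.59 × 0.2607 = 0.1538

15.4%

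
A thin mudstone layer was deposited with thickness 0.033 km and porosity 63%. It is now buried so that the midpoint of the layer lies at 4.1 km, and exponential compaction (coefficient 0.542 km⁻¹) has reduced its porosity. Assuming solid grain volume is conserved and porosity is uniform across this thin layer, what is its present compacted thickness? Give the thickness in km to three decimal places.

0.013 km

Porosity at 4.1 km: n = 0.63·exp(−0.542×4.1) = 0.0683
Solid-volume conservation: h(1−n) = h₀(1−n₀) ⇒ h = h₀·(1−n₀)/(1−n)
h = 0.033 × (1 − 0.63)/(1 − 0.0683) = 0.033 × 0.3971 = 0.0131 km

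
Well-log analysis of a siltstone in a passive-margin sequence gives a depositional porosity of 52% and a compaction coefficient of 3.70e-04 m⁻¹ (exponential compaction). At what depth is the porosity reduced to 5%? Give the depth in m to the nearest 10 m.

Working in km (1 km = 1000 m; c in km⁻¹ = c in m⁻¹ × 1000):
Invert Athy's law: z = ln(n₀/n) / c
z = ln(0.52/0.05) / 0.37 = ln(10.4) / 0.37 = 2.3418 / 0.37 = 6.329 km

6330 m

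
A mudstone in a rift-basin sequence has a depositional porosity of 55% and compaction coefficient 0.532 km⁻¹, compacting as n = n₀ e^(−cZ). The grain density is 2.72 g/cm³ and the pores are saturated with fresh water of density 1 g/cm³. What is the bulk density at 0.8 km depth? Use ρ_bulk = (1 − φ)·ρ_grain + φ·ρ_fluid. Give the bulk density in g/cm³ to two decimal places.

2.10 g/cm³

Porosity at depth: n = 0.55·exp(−0.532×0.8) = 0.55×0.6534 = 0.3594
Bulk density: ρ_b = (1−n)ρ_g + n·ρ_f = 0.6406×2.72 + 0.3594×1
       = 1.743 + 0.359 = 2.102 g/cm³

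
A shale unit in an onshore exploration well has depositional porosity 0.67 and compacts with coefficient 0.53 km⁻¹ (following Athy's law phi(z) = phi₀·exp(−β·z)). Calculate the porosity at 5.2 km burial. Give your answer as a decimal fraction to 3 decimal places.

phi = phi₀·exp(−β·z) = 0.67 × exp(−0.53 × 5.2) = 0.67 × exp(−2.756)
  = 0.67 × 0.0635 = 0.0426

0.043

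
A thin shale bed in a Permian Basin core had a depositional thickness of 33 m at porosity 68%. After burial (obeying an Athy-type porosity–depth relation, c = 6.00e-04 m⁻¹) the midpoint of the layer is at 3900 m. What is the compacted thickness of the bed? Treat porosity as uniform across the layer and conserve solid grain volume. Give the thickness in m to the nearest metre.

Working in km (1 km = 1000 m; c in km⁻¹ = c in m⁻¹ × 1000):
Porosity at 3.9 km: n = 0.68·exp(−0.6×3.9) = 0.0655
Solid-volume conservation: h(1−n) = h₀(1−n₀) ⇒ h = h₀·(1−n₀)/(1−n)
h = 0.033 × (1 − 0.68)/(1 − 0.0655) = 0.033 × 0.3424 = 0.0113 km

11 m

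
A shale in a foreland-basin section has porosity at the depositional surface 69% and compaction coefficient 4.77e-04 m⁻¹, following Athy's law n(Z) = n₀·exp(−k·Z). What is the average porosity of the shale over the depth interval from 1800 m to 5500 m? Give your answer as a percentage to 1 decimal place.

13.7%

Working in km (1 km = 1000 m; k in km⁻¹ = k in m⁻¹ × 1000):
⟨n⟩ = (1/(Z₂−Z₁)) ∫ n₀ e^(−kZ) dZ = n₀·(e^(−k·Z₁) − e^(−k·Z₂)) / (k·(Z₂−Z₁))
e^(−0.477×1.8) = 0.4238; e^(−0.477×5.5) = 0.0725
⟨n⟩ = 0.69 × (0.4238 − 0.0725) / (0.477 × 3.7) = 0.69 × 0.1990 = 0.1373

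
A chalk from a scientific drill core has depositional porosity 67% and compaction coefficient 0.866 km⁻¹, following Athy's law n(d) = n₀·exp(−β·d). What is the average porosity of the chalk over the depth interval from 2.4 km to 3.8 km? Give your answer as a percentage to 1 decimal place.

4.9%

⟨n⟩ = (1/(d₂−d₁)) ∫ n₀ e^(−βd) dd = n₀·(e^(−β·d₁) − e^(−β·d₂)) / (β·(d₂−d₁))
e^(−0.866×2.4) = 0.1251; e^(−0.866×3.8) = 0.0372
⟨n⟩ = 0.67 × (0.1251 − 0.0372) / (0.866 × 1.4) = 0.67 × 0.0725 = 0.0486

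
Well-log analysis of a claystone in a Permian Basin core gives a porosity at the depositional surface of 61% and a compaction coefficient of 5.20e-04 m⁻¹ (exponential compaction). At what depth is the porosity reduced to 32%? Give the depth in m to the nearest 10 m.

1240 m

Working in km (1 km = 1000 m; β in km⁻¹ = β in m⁻¹ × 1000):
Invert Athy's law: d = ln(phi₀/phi) / β
d = ln(0.61/0.32) / 0.52 = ln(1.906) / 0.52 = 0.6451 / 0.52 = 1.241 km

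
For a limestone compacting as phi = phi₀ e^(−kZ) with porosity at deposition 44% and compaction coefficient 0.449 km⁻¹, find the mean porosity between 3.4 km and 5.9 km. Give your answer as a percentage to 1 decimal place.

5.7%

⟨phi⟩ = (1/(Z₂−Z₁)) ∫ phi₀ e^(−kZ) dZ = phi₀·(e^(−k·Z₁) − e^(−k·Z₂)) / (k·(Z₂−Z₁))
e^(−0.449×3.4) = 0.2173; e^(−0.449×5.9) = 0.0707
⟨phi⟩ = 0.44 × (0.2173 − 0.0707) / (0.449 × 2.5) = 0.44 × 0.1306 = 0.0574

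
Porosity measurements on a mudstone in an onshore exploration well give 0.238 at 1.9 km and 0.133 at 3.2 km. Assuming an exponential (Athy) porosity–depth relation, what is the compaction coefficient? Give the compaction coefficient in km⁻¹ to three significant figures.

0.448 km⁻¹

Athy: n(Z) = n₀ e^(−kZ) ⇒ n₁/n₂ = e^{k(Z₂−Z₁)} ⇒ k = ln(n₁/n₂)/(Z₂−Z₁)
k = ln(0.238/0.133) / (3.2 − 1.9) = ln(1.789) / 1.3 = 0.5819 / 1.3 = 0.4476 km⁻¹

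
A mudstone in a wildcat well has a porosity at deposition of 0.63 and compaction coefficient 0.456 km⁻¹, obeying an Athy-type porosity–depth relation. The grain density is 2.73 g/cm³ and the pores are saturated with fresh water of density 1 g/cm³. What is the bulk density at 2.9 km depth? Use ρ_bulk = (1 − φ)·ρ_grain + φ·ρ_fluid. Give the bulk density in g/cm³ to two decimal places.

2.44 g/cm³

Porosity at depth: n = 0.63·exp(−0.456×2.9) = 0.63×0.2665 = 0.1679
Bulk density: ρ_b = (1−n)ρ_g + n·ρ_f = 0.8321×2.73 + 0.1679×1
       = 2.272 + 0.168 = 2.440 g/cm³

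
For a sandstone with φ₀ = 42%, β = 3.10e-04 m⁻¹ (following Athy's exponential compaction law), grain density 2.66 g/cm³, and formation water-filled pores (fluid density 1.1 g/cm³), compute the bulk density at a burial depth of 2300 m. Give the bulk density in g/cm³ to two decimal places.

2.34 g/cm³

Working in km (1 km = 1000 m; β in km⁻¹ = β in m⁻¹ × 1000):
Porosity at depth: φ = 0.42·exp(−0.31×2.3) = 0.42×0.4902 = 0.2059
Bulk density: ρ_b = (1−φ)ρ_g + φ·ρ_f = 0.7941×2.66 + 0.2059×1.1
       = 2.112 + 0.226 = 2.339 g/cm³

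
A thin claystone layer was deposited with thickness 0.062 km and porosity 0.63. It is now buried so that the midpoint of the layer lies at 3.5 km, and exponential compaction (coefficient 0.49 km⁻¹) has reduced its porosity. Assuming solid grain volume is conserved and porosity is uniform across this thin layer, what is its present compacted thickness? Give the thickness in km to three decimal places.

0.026 km

Porosity at 3.5 km: n = 0.63·exp(−0.49×3.5) = 0.1134
Solid-volume conservation: h(1−n) = h₀(1−n₀) ⇒ h = h₀·(1−n₀)/(1−n)
h = 0.062 × (1 − 0.63)/(1 − 0.1134) = 0.062 × 0.4173 = 0.0259 km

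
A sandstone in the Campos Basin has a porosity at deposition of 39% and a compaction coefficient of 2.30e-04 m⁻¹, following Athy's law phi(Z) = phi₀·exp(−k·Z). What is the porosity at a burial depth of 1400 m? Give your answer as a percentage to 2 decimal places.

Working in km (1 km = 1000 m; k in km⁻¹ = k in m⁻¹ × 1000):
phi = phi₀·exp(−k·Z) = 0.39 × exp(−0.23 × 1.4) = 0.39 × exp(−0.322)
  = 0.39 × 0.7247 = 0.2826

28.26%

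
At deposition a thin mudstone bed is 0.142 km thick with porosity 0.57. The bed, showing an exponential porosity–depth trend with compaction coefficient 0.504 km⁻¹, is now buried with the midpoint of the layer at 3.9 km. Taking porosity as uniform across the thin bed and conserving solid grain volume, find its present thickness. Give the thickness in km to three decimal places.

Porosity at 3.9 km: n = 0.57·exp(−0.504×3.9) = 0.0798
Solid-volume conservation: h(1−n) = h₀(1−n₀) ⇒ h = h₀·(1−n₀)/(1−n)
h = 0.142 × (1 − 0.57)/(1 − 0.0798) = 0.142 × 0.4673 = 0.0664 km

0.066 km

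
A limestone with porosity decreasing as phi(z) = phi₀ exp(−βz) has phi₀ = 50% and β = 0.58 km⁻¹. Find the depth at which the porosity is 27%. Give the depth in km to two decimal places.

1.06 km

Invert Athy's law: z = ln(phi₀/phi) / β
z = ln(0.5/0.27) / 0.58 = ln(1.852) / 0.58 = 0.6162 / 0.58 = 1.062 km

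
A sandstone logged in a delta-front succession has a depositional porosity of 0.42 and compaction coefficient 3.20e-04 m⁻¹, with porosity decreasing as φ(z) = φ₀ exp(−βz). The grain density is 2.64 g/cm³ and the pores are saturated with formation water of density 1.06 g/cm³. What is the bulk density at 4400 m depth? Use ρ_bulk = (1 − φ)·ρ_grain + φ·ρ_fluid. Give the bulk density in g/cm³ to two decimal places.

Working in km (1 km = 1000 m; β in km⁻¹ = β in m⁻¹ × 1000):
Porosity at depth: φ = 0.42·exp(−0.32×4.4) = 0.42×0.2446 = 0.1027
Bulk density: ρ_b = (1−φ)ρ_g + φ·ρ_f = 0.8973×2.64 + 0.1027×1.06
       = 2.369 + 0.109 = 2.478 g/cm³

2.48 g/cm³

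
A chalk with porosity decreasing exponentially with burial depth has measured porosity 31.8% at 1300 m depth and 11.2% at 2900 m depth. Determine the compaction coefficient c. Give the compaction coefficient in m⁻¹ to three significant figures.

0.000652 m⁻¹

Working in km (1 km = 1000 m; c in km⁻¹ = c in m⁻¹ × 1000):
Athy: phi(z) = phi₀ e^(−cz) ⇒ phi₁/phi₂ = e^{c(z₂−z₁)} ⇒ c = ln(phi₁/phi₂)/(z₂−z₁)
c = ln(0.318/0.112) / (2.9 − 1.3) = ln(2.839) / 1.6 = 1.0436 / 1.6 = 0.6522 km⁻¹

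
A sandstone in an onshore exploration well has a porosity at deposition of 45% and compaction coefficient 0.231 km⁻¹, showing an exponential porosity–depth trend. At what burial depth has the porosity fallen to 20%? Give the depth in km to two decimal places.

3.51 km

Invert Athy's law: z = ln(φ₀/φ) / β
z = ln(0.45/0.2) / 0.231 = ln(2.25) / 0.231 = 0.8109 / 0.231 = 3.511 km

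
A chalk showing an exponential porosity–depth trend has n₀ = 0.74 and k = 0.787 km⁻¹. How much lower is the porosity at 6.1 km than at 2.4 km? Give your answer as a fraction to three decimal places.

n(2.4) = 0.74·e^(−0.787×2.4) = 0.1119
n(6.1) = 0.74·e^(−0.787×6.1) = 0.0061
Δn = 0.1119 − 0.0061 = 0.1058

0.106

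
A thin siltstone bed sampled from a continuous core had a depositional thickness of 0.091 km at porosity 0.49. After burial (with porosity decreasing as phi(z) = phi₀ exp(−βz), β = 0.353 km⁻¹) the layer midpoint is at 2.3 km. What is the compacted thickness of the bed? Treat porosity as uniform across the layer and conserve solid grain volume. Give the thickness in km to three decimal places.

0.059 km

Porosity at 2.3 km: phi = 0.49·exp(−0.353×2.3) = 0.2176
Solid-volume conservation: h(1−phi) = h₀(1−phi₀) ⇒ h = h₀·(1−phi₀)/(1−phi)
h = 0.091 × (1 − 0.49)/(1 − 0.2176) = 0.091 × 0.6518 = 0.0593 km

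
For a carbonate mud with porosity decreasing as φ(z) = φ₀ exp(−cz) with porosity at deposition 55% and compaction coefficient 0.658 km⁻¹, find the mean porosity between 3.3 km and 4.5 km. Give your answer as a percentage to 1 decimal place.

⟨φ⟩ = (1/(z₂−z₁)) ∫ φ₀ e^(−cz) dz = φ₀·(e^(−c·z₁) − e^(−c·z₂)) / (c·(z₂−z₁))
e^(−0.658×3.3) = 0.1140; e^(−0.658×4.5) = 0.0518
⟨φ⟩ = 0.55 × (0.1140 − 0.0518) / (0.658 × 1.2) = 0.55 × 0.0788 = 0.0434

4.3%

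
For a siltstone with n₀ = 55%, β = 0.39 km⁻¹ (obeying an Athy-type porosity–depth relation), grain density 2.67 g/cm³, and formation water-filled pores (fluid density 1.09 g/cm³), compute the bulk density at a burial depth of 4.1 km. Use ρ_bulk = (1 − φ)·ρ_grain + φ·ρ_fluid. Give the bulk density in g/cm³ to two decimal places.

Porosity at depth: n = 0.55·exp(−0.39×4.1) = 0.55×0.2021 = 0.1112
Bulk density: ρ_b = (1−n)ρ_g + n·ρ_f = 0.8888×2.67 + 0.1112×1.09
       = 2.373 + 0.121 = 2.494 g/cm³

2.49 g/cm³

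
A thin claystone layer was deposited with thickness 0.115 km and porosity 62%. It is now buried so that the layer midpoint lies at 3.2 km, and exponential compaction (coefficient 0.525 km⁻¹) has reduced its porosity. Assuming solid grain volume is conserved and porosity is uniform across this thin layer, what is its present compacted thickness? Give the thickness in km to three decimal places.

Porosity at 3.2 km: phi = 0.62·exp(−0.525×3.2) = 0.1156
Solid-volume conservation: h(1−phi) = h₀(1−phi₀) ⇒ h = h₀·(1−phi₀)/(1−phi)
h = 0.115 × (1 − 0.62)/(1 − 0.1156) = 0.115 × 0.4296 = 0.0494 km

0.049 km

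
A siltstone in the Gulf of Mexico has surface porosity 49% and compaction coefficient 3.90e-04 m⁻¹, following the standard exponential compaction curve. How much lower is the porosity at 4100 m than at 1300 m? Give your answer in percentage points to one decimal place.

Working in km (1 km = 1000 m; β in km⁻¹ = β in m⁻¹ × 1000):
phi(1.3) = 0.49·e^(−0.39×1.3) = 0.2951
phi(4.1) = 0.49·e^(−0.39×4.1) = 0.0990
Δphi = 0.2951 − 0.0990 = 0.1961

19.6 percentage points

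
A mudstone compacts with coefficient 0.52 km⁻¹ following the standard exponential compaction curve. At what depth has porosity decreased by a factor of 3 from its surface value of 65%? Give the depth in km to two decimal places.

2.11 km

phi/phi₀ = 1/3 ⇒ exp(−c·Z) = 1/3 ⇒ Z = ln(3) / c
Z = 1.0986 / 0.52 = 2.113 km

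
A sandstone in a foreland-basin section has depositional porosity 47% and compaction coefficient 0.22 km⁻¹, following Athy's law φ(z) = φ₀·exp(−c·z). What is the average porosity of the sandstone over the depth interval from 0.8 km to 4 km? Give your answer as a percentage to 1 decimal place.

28.3%

⟨φ⟩ = (1/(z₂−z₁)) ∫ φ₀ e^(−cz) dz = φ₀·(e^(−c·z₁) − e^(−c·z₂)) / (c·(z₂−z₁))
e^(−0.22×0.8) = 0.8386; e^(−0.22×4) = 0.4148
⟨φ⟩ = 0.47 × (0.8386 − 0.4148) / (0.22 × 3.2) = 0.47 × 0.6020 = 0.2830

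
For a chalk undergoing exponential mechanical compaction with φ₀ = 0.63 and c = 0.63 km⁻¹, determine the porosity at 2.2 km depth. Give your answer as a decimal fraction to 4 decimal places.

0.1575

φ = φ₀·exp(−c·d) = 0.63 × exp(−0.63 × 2.2) = 0.63 × exp(−1.386)
  = 0.63 × 0.2501 = 0.1575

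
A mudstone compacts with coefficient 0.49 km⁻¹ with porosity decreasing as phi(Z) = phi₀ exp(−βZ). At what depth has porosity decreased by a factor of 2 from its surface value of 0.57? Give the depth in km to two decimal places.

phi/phi₀ = 1/2 ⇒ exp(−β·Z) = 1/2 ⇒ Z = ln(2) / β
Z = 0.6931 / 0.49 = 1.415 km

1.41 km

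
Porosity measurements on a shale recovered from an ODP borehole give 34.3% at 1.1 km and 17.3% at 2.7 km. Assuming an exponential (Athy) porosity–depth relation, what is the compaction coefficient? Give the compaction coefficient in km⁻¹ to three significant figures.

Athy: φ(z) = φ₀ e^(−βz) ⇒ φ₁/φ₂ = e^{β(z₂−z₁)} ⇒ β = ln(φ₁/φ₂)/(z₂−z₁)
β = ln(0.343/0.173) / (2.7 − 1.1) = ln(1.983) / 1.6 = 0.6844 / 1.6 = 0.4278 km⁻¹

0.428 km⁻¹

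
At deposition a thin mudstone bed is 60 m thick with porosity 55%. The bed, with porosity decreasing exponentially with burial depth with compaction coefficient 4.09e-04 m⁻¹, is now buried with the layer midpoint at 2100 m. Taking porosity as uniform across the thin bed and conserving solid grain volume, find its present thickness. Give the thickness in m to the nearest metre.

35 m

Working in km (1 km = 1000 m; k in km⁻¹ = k in m⁻¹ × 1000):
Porosity at 2.1 km: φ = 0.55·exp(−0.409×2.1) = 0.2330
Solid-volume conservation: h(1−φ) = h₀(1−φ₀) ⇒ h = h₀·(1−φ₀)/(1−φ)
h = 0.06 × (1 − 0.55)/(1 − 0.2330) = 0.06 × 0.5867 = 0.0352 km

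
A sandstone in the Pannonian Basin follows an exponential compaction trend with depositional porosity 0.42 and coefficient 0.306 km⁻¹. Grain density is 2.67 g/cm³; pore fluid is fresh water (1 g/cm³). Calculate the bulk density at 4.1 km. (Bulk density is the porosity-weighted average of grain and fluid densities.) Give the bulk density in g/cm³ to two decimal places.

2.47 g/cm³

Porosity at depth: phi = 0.42·exp(−0.306×4.1) = 0.42×0.2852 = 0.1198
Bulk density: ρ_b = (1−phi)ρ_g + phi·ρ_f = 0.8802×2.67 + 0.1198×1
       = 2.350 + 0.120 = 2.470 g/cm³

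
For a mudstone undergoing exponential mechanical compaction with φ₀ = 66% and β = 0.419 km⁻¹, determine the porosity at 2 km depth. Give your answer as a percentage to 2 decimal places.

28.55%

φ = φ₀·exp(−β·d) = 0.66 × exp(−0.419 × 2) = 0.66 × exp(−0.838)
  = 0.66 × 0.4326 = 0.2855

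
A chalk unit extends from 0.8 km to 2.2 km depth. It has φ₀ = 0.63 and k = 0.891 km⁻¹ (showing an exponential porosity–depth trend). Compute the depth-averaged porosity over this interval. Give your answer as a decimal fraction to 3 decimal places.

⟨φ⟩ = (1/(z₂−z₁)) ∫ φ₀ e^(−kz) dz = φ₀·(e^(−k·z₁) − e^(−k·z₂)) / (k·(z₂−z₁))
e^(−0.891×0.8) = 0.4903; e^(−0.891×2.2) = 0.1408
⟨φ⟩ = 0.63 × (0.4903 − 0.1408) / (0.891 × 1.4) = 0.63 × 0.2801 = 0.1765

0.176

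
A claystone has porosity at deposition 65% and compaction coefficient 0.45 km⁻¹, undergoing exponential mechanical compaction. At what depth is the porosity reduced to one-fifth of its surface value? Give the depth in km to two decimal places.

3.58 km

phi/phi₀ = 1/5 ⇒ exp(−β·z) = 1/5 ⇒ z = ln(5) / β
z = 1.6094 / 0.45 = 3.577 km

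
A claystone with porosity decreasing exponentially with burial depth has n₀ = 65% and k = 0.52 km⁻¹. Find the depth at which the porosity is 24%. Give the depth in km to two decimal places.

Invert Athy's law: z = ln(n₀/n) / k
z = ln(0.65/0.24) / 0.52 = ln(2.708) / 0.52 = 0.9963 / 0.52 = 1.916 km

1.92 km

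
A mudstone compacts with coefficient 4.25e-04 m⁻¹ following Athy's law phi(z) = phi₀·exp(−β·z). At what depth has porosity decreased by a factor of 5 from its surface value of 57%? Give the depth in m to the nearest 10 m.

3790 m

Working in km (1 km = 1000 m; β in km⁻¹ = β in m⁻¹ × 1000):
phi/phi₀ = 1/5 ⇒ exp(−β·z) = 1/5 ⇒ z = ln(5) / β
z = 1.6094 / 0.425 = 3.787 km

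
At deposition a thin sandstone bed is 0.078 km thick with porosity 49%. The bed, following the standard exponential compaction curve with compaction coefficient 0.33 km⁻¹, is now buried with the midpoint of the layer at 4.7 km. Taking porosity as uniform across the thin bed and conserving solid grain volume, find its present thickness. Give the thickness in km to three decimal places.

0.044 km

Porosity at 4.7 km: n = 0.49·exp(−0.33×4.7) = 0.1039
Solid-volume conservation: h(1−n) = h₀(1−n₀) ⇒ h = h₀·(1−n₀)/(1−n)
h = 0.078 × (1 − 0.49)/(1 − 0.1039) = 0.078 × 0.5691 = 0.0444 km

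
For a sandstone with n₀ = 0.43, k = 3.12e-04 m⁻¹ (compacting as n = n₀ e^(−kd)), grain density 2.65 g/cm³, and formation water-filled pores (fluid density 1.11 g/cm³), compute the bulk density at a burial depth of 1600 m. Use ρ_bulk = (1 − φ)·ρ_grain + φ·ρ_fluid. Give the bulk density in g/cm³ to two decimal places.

2.25 g/cm³

Working in km (1 km = 1000 m; k in km⁻¹ = k in m⁻¹ × 1000):
Porosity at depth: n = 0.43·exp(−0.312×1.6) = 0.43×0.6070 = 0.2610
Bulk density: ρ_b = (1−n)ρ_g + n·ρ_f = 0.7390×2.65 + 0.2610×1.11
       = 1.958 + 0.290 = 2.248 g/cm³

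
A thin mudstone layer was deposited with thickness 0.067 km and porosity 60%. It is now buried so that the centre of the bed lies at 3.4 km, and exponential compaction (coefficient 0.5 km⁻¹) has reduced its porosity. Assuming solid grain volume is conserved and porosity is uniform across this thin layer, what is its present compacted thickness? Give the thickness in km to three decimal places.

Porosity at 3.4 km: n = 0.6·exp(−0.5×3.4) = 0.1096
Solid-volume conservation: h(1−n) = h₀(1−n₀) ⇒ h = h₀·(1−n₀)/(1−n)
h = 0.067 × (1 − 0.6)/(1 − 0.1096) = 0.067 × 0.4492 = 0.0301 km

0.030 km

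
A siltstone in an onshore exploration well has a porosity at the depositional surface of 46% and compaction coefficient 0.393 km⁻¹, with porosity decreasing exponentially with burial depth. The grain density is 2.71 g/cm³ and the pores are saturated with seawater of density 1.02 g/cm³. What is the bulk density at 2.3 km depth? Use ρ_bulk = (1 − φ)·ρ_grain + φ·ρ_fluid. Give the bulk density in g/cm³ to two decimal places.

Porosity at depth: n = 0.46·exp(−0.393×2.3) = 0.46×0.4050 = 0.1863
Bulk density: ρ_b = (1−n)ρ_g + n·ρ_f = 0.8137×2.71 + 0.1863×1.02
       = 2.205 + 0.190 = 2.395 g/cm³

2.40 g/cm³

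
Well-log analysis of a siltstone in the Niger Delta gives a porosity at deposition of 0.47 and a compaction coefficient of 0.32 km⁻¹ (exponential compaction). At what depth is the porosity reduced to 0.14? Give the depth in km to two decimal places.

3.78 km

Invert Athy's law: d = ln(n₀/n) / β
d = ln(0.47/0.14) / 0.32 = ln(3.357) / 0.32 = 1.2111 / 0.32 = 3.785 km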